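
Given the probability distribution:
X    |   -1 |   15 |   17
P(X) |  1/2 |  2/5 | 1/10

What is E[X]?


E[X] = Σ x·P(X=x)
= (-1)×(1/2) + (15)×(2/5) + (17)×(1/10)
= 36/5

E[X] = 36/5


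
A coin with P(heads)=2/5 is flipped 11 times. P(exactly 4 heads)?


Binomial: P(X=4) = C(11,4)×p^4×(1-p)^7
= 330 × 16/625 × 2187/78125 = 2309472/9765625

P(X=4) = 2309472/9765625 ≈ 23.65%


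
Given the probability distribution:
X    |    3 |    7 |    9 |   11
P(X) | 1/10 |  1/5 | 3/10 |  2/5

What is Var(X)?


E[X] = 44/5
E[X²] = 417/5
Var(X) = E[X²] - (E[X])² = 417/5 - 1936/25 = 149/25

Var(X) = 149/25 ≈ 5.9600


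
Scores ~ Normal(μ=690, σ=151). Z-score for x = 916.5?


z = (x - μ)/σ = (916.5 - 690)/151 = 1.5

z = 1.5


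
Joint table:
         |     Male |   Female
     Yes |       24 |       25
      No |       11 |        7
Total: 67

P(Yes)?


P(Yes) = (24+25)/67 = 49/67

P(Yes) = 49/67 ≈ 73.13%


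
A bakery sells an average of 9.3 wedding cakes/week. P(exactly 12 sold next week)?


Poisson(λ=9.3): P(X=12) = e^(-λ)×λ^k/k!
= e^(-9.3) × 9.3^12 / 12!
≈ 9.142423148e-05 × 418596297479 / 479001600 ≈ 0.079895

P(X=12) ≈ 0.079895 ≈ 7.99%


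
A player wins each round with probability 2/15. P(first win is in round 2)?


Geometric: P(X=2) = (1-p)^(k-1)×p = (13/15)^1×2/15 = 26/225

P(X=2) = 26/225 ≈ 11.56%


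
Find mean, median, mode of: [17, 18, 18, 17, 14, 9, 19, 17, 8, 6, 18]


Sorted: [6, 8, 9, 14, 17, 17, 17, 18, 18, 18, 19]
Mean = 161/11
Median = 17
Freq: {17: 3, 18: 3, 14: 1, 9: 1, 19: 1, 8: 1, 6: 1}
Mode: [17, 18]

Mean=161/11, Median=17, Mode=[17, 18]


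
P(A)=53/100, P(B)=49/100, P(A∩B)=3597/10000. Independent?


P(A)×P(B) = 2597/10000
P(A∩B) = 3597/10000
Not equal → NOT independent

No, not independent


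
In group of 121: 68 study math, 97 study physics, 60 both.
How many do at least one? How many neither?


|A∪B| = 68+97-60 = 105
Neither = 121-105 = 16

At least one: 105; Neither: 16


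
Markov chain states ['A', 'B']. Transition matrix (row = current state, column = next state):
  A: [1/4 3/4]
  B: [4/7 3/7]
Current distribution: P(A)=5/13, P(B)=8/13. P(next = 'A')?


P(next=A) = Σᵢ P(now=i)×P(i→A)
= 5/13×1/4 + 8/13×4/7
= 5/52 + 32/91 = 163/364

P = 163/364 ≈ 0.4478


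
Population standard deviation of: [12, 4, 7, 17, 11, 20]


Mean = 71/6
  (12-71/6)²=1/36
  (4-71/6)²=2209/36
  (7-71/6)²=841/36
  (17-71/6)²=961/36
  (11-71/6)²=25/36
  (20-71/6)²=2401/36
Σ(x-μ)² = 1073/6
σ² = (1073/6)/6 = 1073/36

σ = √(1073/36) ≈ 5.4594


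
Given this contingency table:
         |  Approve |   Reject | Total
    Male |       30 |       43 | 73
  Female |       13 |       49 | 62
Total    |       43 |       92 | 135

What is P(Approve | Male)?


P(Approve | Male) = 30/(30+43) = 30/73

P(Approve|Male) = 30/73 ≈ 41.10%


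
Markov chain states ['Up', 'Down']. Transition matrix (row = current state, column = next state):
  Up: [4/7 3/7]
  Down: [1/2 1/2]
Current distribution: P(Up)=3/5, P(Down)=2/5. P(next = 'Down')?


P(next=Down) = Σᵢ P(now=i)×P(i→Down)
= 3/5×3/7 + 2/5×1/2
= 9/35 + 1/5 = 16/35

P = 16/35 ≈ 0.4571


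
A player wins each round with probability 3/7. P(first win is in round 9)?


Geometric: P(X=9) = (1-p)^(k-1)×p = (4/7)^8×3/7 = 196608/40353607

P(X=9) = 196608/40353607 ≈ 0.49%


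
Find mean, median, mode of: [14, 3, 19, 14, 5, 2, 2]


Sorted: [2, 2, 3, 5, 14, 14, 19]
Mean = 59/7
Median = 5
Freq: {14: 2, 3: 1, 19: 1, 5: 1, 2: 2}
Mode: [2, 14]

Mean=59/7, Median=5, Mode=[2, 14]


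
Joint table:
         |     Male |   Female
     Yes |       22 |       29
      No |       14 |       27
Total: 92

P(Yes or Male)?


P(Yes∨Male) = P(Yes) + P(Male) - P(Yes∧Male)
= (51 + 36 - 22)/92 = 65/92

P = 65/92 ≈ 70.65%


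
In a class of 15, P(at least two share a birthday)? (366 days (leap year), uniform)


P(all different) = Π(366-i)/366 for i=0..14
= 0.747702
P(match) = 1 - 0.747702 = 0.252298

P ≈ 0.2523 ≈ 25.23%


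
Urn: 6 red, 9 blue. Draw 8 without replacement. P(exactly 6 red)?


Hypergeometric: C(6,6)×C(9,2)/C(15,8)
= 1×36/6435 = 4/715

P(X=6) = 4/715 ≈ 0.56%


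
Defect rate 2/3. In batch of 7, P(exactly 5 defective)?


Binomial: P(X=5) = C(7,5)×p^5×(1-p)^2
= 21 × 32/243 × 1/9 = 224/729

P(X=5) = 224/729 ≈ 30.73%


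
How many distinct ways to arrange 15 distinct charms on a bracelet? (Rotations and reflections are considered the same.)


Free circular arrangements: rotations and reflections both identified.
(n-1)!/2 = 14!/2 = 87178291200/2 = 43589145600

43589145600


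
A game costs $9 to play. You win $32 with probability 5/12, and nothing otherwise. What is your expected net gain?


E[gain] = (32-9)×5/12 + (-9)×7/12
= 115/12 - 21/4 = 13/3

Expected net gain = $13/3 ≈ $4.33


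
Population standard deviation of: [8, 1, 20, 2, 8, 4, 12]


Mean = 55/7
  (8-55/7)²=1/49
  (1-55/7)²=2304/49
  (20-55/7)²=7225/49
  (2-55/7)²=1681/49
  (8-55/7)²=1/49
  (4-55/7)²=729/49
  (12-55/7)²=841/49
Σ(x-μ)² = 1826/7
σ² = (1826/7)/7 = 1826/49

σ = √(1826/49) ≈ 6.1045


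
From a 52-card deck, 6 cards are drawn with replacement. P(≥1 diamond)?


P(not a diamond) = 39/52 = 3/4
P(none in 6 draws) = (3/4)^6 = 729/4096
P(≥1 diamond) = 1 - 729/4096 = 3367/4096

P = 3367/4096 ≈ 82.20%


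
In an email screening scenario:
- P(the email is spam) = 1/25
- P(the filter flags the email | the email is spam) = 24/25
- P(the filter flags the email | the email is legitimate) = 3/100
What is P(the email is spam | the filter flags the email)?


Using Bayes' theorem:
P(A|B) = P(B|A)·P(A) / P(B)

P(the filter flags the email) = 24/25 × 1/25 + 3/100 × 24/25
= 24/625 + 18/625 = 42/625

P(the email is spam|the filter flags the email) = (24/625) / (42/625) = 4/7

P(the email is spam|the filter flags the email) = 4/7 ≈ 57.14%


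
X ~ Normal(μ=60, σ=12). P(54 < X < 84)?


z₁=(54-60)/12=-0.5, z₂=(84-60)/12=2.0
P = Φ(2.0) - Φ(-0.5) = 0.977250 - 0.308538 = 0.668712 ≈ 0.6687

P(54 < X < 84) ≈ 0.6687


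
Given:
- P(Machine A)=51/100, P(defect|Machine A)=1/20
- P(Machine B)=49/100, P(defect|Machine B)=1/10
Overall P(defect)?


P(B) = Σ P(B|Aᵢ)×P(Aᵢ)
  1/20×51/100 = 51/2000
  1/10×49/100 = 49/1000
Sum = 149/2000

P(defect) = 149/2000 ≈ 7.45%


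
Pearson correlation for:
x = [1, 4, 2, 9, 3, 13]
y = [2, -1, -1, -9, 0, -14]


n=6, Σx=32, Σy=-23, Σxy=-267, Σx²=280, Σy²=283
r = (6×(-267) - 32×(-23))/√((6×280 - 32²)(6×283 - (-23)²))
= -866/√(656×1169) = -866/√766864 ≈ -866/875.7077 ≈ -0.9889

r ≈ -0.9889


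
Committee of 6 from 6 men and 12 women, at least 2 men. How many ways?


Count by #men:
  2M,4W: C(6,2)×C(12,4)=7425
  3M,3W: C(6,3)×C(12,3)=4400
  4M,2W: C(6,4)×C(12,2)=990
  5M,1W: C(6,5)×C(12,1)=72
  6M,0W: C(6,6)×C(12,0)=1
Total = 12888

12888


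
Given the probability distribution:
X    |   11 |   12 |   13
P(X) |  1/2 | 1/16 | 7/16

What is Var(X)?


E[X] = 191/16
E[X²] = 2295/16
Var(X) = E[X²] - (E[X])² = 2295/16 - 36481/256 = 239/256

Var(X) = 239/256 ≈ 0.9336


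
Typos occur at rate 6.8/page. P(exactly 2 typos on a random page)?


Poisson(λ=6.8): P(X=2) = e^(-λ)×λ^k/k!
= e^(-6.8) × 6.8^2 / 2!
≈ 0.001113775148 × 46.24 / 2 ≈ 0.025750

P(X=2) ≈ 0.025750 ≈ 2.58%


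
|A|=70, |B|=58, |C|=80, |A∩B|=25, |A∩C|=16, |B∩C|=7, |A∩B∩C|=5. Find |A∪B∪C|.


|A∪B∪C| = 70+58+80-25-16-7+5 = 165

|A∪B∪C| = 165


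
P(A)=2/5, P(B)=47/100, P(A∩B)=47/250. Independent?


P(A)×P(B) = 47/250
P(A∩B) = 47/250
Equal ✓ → Independent

Yes, independent


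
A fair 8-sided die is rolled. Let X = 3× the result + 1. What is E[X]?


E[die] = (1+8)/2 = 9/2
E[X] = 3×9/2 + 1 = 29/2

E[X] = 29/2


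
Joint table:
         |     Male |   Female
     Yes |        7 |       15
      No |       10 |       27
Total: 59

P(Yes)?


P(Yes) = (7+15)/59 = 22/59

P(Yes) = 22/59 ≈ 37.29%


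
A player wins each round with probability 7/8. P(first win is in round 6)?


Geometric: P(X=6) = (1-p)^(k-1)×p = (1/8)^5×7/8 = 7/262144

P(X=6) = 7/262144 ≈ 0.00%


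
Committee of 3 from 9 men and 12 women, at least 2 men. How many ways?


Count by #men:
  2M,1W: C(9,2)×C(12,1)=432
  3M,0W: C(9,3)×C(12,0)=84
Total = 516

516


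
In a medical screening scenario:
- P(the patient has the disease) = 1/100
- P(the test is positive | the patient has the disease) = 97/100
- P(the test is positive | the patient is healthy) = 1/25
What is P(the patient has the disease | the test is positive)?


Using Bayes' theorem:
P(A|B) = P(B|A)·P(A) / P(B)

P(the test is positive) = 97/100 × 1/100 + 1/25 × 99/100
= 97/10000 + 99/2500 = 493/10000

P(the patient has the disease|the test is positive) = (97/10000) / (493/10000) = 97/493

P(the patient has the disease|the test is positive) = 97/493 ≈ 19.68%


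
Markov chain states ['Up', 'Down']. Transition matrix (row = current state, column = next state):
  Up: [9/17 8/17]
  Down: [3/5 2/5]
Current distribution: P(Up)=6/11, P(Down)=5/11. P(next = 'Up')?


P(next=Up) = Σᵢ P(now=i)×P(i→Up)
= 6/11×9/17 + 5/11×3/5
= 54/187 + 3/11 = 105/187

P = 105/187 ≈ 0.5615


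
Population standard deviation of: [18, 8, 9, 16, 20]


Mean = 71/5
  (18-71/5)²=361/25
  (8-71/5)²=961/25
  (9-71/5)²=676/25
  (16-71/5)²=81/25
  (20-71/5)²=841/25
Σ(x-μ)² = 584/5
σ² = (584/5)/5 = 584/25

σ = √(584/25) ≈ 4.8332


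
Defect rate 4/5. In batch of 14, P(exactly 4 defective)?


Binomial: P(X=4) = C(14,4)×p^4×(1-p)^10
= 1001 × 256/625 × 1/9765625 = 256256/6103515625

P(X=4) = 256256/6103515625 ≈ 0.00%


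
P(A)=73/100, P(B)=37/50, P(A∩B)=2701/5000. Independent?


P(A)×P(B) = 2701/5000
P(A∩B) = 2701/5000
Equal ✓ → Independent

Yes, independent


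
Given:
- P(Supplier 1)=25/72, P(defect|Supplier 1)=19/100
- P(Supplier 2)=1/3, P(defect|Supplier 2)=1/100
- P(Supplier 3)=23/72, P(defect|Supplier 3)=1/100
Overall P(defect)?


P(B) = Σ P(B|Aᵢ)×P(Aᵢ)
  19/100×25/72 = 19/288
  1/100×1/3 = 1/300
  1/100×23/72 = 23/7200
Sum = 29/400

P(defect) = 29/400 ≈ 7.25%


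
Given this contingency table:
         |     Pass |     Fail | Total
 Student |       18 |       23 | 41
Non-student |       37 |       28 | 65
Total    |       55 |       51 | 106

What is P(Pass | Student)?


P(Pass | Student) = 18/(18+23) = 18/41

P(Pass|Student) = 18/41 ≈ 43.90%


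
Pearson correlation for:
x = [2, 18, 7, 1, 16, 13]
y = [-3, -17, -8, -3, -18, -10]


n=6, Σx=57, Σy=-59, Σxy=-789, Σx²=803, Σy²=795
r = (6×(-789) - 57×(-59))/√((6×803 - 57²)(6×795 - (-59)²))
= -1371/√(1569×1289) = -1371/√2022441 ≈ -1371/1422.1255 ≈ -0.9640

r ≈ -0.9640


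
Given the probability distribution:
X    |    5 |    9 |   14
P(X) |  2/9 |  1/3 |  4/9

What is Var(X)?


E[X] = 31/3
E[X²] = 359/3
Var(X) = E[X²] - (E[X])² = 359/3 - 961/9 = 116/9

Var(X) = 116/9 ≈ 12.8889


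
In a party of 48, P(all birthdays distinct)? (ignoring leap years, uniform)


P(all different) = Π(365-i)/365 for i=0..47
= (365/365)×(364/365)×...×(318/365)
= 0.039402

P ≈ 0.0394 ≈ 3.94%


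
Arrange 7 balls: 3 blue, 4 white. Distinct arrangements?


7!/(3!×4!) = 35

35


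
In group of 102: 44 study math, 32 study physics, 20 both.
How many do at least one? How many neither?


|A∪B| = 44+32-20 = 56
Neither = 102-56 = 46

At least one: 56; Neither: 46


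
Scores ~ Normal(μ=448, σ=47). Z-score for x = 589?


z = (x - μ)/σ = (589 - 448)/47 = 3.0

z = 3.0


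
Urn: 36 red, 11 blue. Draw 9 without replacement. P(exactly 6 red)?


Hypergeometric: C(36,6)×C(11,3)/C(47,9)
= 1947792×165/1362649145 = 5843376/24775439

P(X=6) = 5843376/24775439 ≈ 23.59%


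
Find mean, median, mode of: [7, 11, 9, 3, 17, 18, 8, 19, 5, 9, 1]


Sorted: [1, 3, 5, 7, 8, 9, 9, 11, 17, 18, 19]
Mean = 107/11
Median = 9
Freq: {7: 1, 11: 1, 9: 2, 3: 1, 17: 1, 18: 1, 8: 1, 19: 1, 5: 1, 1: 1}
Mode: [9]

Mean=107/11, Median=9, Mode=9


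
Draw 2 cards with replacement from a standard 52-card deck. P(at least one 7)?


P(not a 7) = 48/52 = 12/13
P(none in 2 draws) = (12/13)^2 = 144/169
P(≥1 7) = 1 - 144/169 = 25/169

P = 25/169 ≈ 14.79%


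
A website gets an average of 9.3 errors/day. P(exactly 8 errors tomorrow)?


Poisson(λ=9.3): P(X=8) = e^(-λ)×λ^k/k!
= e^(-9.3) × 9.3^8 / 8!
≈ 9.142423148e-05 × 55958180.9665 / 40320 ≈ 0.126883

P(X=8) ≈ 0.126883 ≈ 12.69%


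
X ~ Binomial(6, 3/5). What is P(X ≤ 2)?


P(X ≤ 2) = Σ P(X=i) for i=0..2
P(X=0) = 64/15625
P(X=1) = 576/15625
P(X=2) = 432/3125
Sum = 112/625

P(X ≤ 2) = 112/625 ≈ 17.92%


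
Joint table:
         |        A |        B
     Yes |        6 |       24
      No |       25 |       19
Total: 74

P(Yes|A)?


P(Yes|A) = 6/(6+25) = 6/31

P = 6/31 ≈ 19.35%


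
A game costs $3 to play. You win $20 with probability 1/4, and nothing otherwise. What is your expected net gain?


E[gain] = (20-3)×1/4 + (-3)×3/4
= 17/4 - 9/4 = 2

Expected net gain = $2 ≈ $2.00


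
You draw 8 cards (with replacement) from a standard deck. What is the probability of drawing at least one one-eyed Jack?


P(not a one-eyed Jack) = 50/52 = 25/26
P(none in 8 draws) = (25/26)^8 = 152587890625/208827064576
P(≥1 one-eyed Jack) = 1 - 152587890625/208827064576 = 56239173951/208827064576

P = 56239173951/208827064576 ≈ 26.93%


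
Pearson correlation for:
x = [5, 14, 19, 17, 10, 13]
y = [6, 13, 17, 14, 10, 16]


n=6, Σx=78, Σy=76, Σxy=1081, Σx²=1140, Σy²=1046
r = (6×1081 - 78×76)/√((6×1140 - 78²)(6×1046 - 76²))
= 558/√(756×500) = 558/√378000 ≈ 558/614.8170 ≈ 0.9076

r ≈ 0.9076


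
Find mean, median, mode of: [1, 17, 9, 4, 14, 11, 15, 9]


Sorted: [1, 4, 9, 9, 11, 14, 15, 17]
Mean = 80/8 = 10
Median = 10
Freq: {1: 1, 17: 1, 9: 2, 4: 1, 14: 1, 11: 1, 15: 1}
Mode: [9]

Mean=10, Median=10, Mode=9


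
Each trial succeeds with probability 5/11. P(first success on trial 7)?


Geometric: P(X=7) = (1-p)^(k-1)×p = (6/11)^6×5/11 = 233280/19487171

P(X=7) = 233280/19487171 ≈ 1.20%


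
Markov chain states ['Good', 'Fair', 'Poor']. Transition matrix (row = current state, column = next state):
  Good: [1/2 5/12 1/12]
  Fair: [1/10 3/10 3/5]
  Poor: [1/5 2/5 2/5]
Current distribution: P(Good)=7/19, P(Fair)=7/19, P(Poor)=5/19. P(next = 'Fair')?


P(next=Fair) = Σᵢ P(now=i)×P(i→Fair)
= 7/19×5/12 + 7/19×3/10 + 5/19×2/5
= 35/228 + 21/190 + 2/19 = 421/1140

P = 421/1140 ≈ 0.3693


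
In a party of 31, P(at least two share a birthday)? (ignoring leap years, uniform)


P(all different) = Π(365-i)/365 for i=0..30
= 0.269545
P(match) = 1 - 0.269545 = 0.730455

P ≈ 0.7305 ≈ 73.05%


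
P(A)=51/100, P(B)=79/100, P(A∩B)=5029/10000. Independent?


P(A)×P(B) = 4029/10000
P(A∩B) = 5029/10000
Not equal → NOT independent

No, not independent


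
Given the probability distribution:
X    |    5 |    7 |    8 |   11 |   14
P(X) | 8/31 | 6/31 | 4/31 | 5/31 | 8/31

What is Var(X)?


E[X] = 281/31
E[X²] = 2923/31
Var(X) = E[X²] - (E[X])² = 2923/31 - 78961/961 = 11652/961

Var(X) = 11652/961 ≈ 12.1249


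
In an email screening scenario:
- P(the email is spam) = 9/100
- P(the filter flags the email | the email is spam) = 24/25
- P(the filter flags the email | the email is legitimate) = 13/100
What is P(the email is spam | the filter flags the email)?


Using Bayes' theorem:
P(A|B) = P(B|A)·P(A) / P(B)

P(the filter flags the email) = 24/25 × 9/100 + 13/100 × 91/100
= 54/625 + 1183/10000 = 2047/10000

P(the email is spam|the filter flags the email) = (54/625) / (2047/10000) = 864/2047

P(the email is spam|the filter flags the email) = 864/2047 ≈ 42.21%


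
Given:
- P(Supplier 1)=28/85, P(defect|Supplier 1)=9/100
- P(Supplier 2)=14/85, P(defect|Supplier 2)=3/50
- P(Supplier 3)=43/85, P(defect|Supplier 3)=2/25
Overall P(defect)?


P(B) = Σ P(B|Aᵢ)×P(Aᵢ)
  9/100×28/85 = 63/2125
  3/50×14/85 = 21/2125
  2/25×43/85 = 86/2125
Sum = 2/25

P(defect) = 2/25 ≈ 8.00%


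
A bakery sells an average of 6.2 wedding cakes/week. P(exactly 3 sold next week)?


Poisson(λ=6.2): P(X=3) = e^(-λ)×λ^k/k!
= e^(-6.2) × 6.2^3 / 3!
≈ 0.002029430636 × 238.328 / 6 ≈ 0.080612

P(X=3) ≈ 0.080612 ≈ 8.06%


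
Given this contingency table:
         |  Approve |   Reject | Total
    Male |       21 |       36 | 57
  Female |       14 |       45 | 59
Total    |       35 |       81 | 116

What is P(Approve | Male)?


P(Approve | Male) = 21/(21+36) = 21/57 = 7/19

P(Approve|Male) = 7/19 ≈ 36.84%


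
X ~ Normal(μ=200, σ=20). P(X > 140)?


z = (140-200)/20 = -3.0
P(X > 140) = 1 - P(Z ≤ -3.0) = 1 - 0.0013 = 0.9987

P(X > 140) ≈ 0.9987


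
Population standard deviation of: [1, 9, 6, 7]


Mean = 23/4
  (1-23/4)²=361/16
  (9-23/4)²=169/16
  (6-23/4)²=1/16
  (7-23/4)²=25/16
Σ(x-μ)² = 139/4
σ² = (139/4)/4 = 139/16

σ = √(139/16) ≈ 2.9475


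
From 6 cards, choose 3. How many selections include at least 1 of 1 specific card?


Complement: C(6,3) - C(5,3) = 20 - 10 = 10

10


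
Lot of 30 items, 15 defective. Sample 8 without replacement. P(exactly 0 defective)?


Hypergeometric: C(15,0)×C(15,8)/C(30,8)
= 1×6435/5852925 = 11/10005

P(X=0) = 11/10005 ≈ 0.11%


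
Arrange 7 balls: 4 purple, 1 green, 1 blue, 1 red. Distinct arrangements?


7!/(4!×1!×1!×1!) = 210

210


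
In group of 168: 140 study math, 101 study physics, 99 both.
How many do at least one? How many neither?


|A∪B| = 140+101-99 = 142
Neither = 168-142 = 26

At least one: 142; Neither: 26


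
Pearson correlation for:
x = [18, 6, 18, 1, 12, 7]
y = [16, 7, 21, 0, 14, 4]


n=6, Σx=62, Σy=62, Σxy=904, Σx²=878, Σy²=958
r = (6×904 - 62×62)/√((6×878 - 62²)(6×958 - 62²))
= 1580/√(1424×1904) = 1580/√2711296 ≈ 1580/1646.6013 ≈ 0.9596

r ≈ 0.9596


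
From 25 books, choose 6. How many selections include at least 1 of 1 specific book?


Complement: C(25,6) - C(24,6) = 177100 - 134596 = 42504

42504


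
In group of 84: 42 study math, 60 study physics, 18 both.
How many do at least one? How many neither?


|A∪B| = 42+60-18 = 84
Neither = 84-84 = 0

At least one: 84; Neither: 0


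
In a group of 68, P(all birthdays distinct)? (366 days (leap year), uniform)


P(all different) = Π(366-i)/366 for i=0..67
= (366/366)×(365/366)×...×(299/366)
= 0.001299

P ≈ 0.0013 ≈ 0.13%


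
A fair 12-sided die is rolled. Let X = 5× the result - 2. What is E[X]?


E[die] = (1+12)/2 = 13/2
E[X] = 5×13/2 - 2 = 61/2

E[X] = 61/2


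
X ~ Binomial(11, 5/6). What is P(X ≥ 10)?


P(X ≥ 10) = Σ P(X=i) for i=10..11
P(X=10) = 107421875/362797056
P(X=11) = 48828125/362797056
Sum = 9765625/22674816

P(X ≥ 10) = 9765625/22674816 ≈ 43.07%


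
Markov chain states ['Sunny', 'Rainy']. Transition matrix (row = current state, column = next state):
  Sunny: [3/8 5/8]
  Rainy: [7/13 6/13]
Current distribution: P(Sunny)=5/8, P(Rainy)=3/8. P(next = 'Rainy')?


P(next=Rainy) = Σᵢ P(now=i)×P(i→Rainy)
= 5/8×5/8 + 3/8×6/13
= 25/64 + 9/52 = 469/832

P = 469/832 ≈ 0.5637


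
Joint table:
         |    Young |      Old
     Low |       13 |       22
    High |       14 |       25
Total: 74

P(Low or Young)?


P(Low∨Young) = P(Low) + P(Young) - P(Low∧Young)
= (35 + 27 - 13)/74 = 49/74

P = 49/74 ≈ 66.22%


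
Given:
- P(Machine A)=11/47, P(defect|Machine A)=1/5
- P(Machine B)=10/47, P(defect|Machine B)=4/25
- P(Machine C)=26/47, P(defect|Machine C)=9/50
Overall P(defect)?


P(B) = Σ P(B|Aᵢ)×P(Aᵢ)
  1/5×11/47 = 11/235
  4/25×10/47 = 8/235
  9/50×26/47 = 117/1175
Sum = 212/1175

P(defect) = 212/1175 ≈ 18.04%


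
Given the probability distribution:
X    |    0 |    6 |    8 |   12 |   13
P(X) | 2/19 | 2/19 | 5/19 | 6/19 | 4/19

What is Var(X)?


E[X] = 176/19
E[X²] = 1932/19
Var(X) = E[X²] - (E[X])² = 1932/19 - 30976/361 = 5732/361

Var(X) = 5732/361 ≈ 15.8781


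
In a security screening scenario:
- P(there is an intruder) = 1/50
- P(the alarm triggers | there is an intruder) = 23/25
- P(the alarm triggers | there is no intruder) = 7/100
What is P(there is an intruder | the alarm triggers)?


Using Bayes' theorem:
P(A|B) = P(B|A)·P(A) / P(B)

P(the alarm triggers) = 23/25 × 1/50 + 7/100 × 49/50
= 23/1250 + 343/5000 = 87/1000

P(there is an intruder|the alarm triggers) = (23/1250) / (87/1000) = 92/435

P(there is an intruder|the alarm triggers) = 92/435 ≈ 21.15%


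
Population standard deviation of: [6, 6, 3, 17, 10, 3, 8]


Mean = 53/7
  (6-53/7)²=121/49
  (6-53/7)²=121/49
  (3-53/7)²=1024/49
  (17-53/7)²=4356/49
  (10-53/7)²=289/49
  (3-53/7)²=1024/49
  (8-53/7)²=9/49
Σ(x-μ)² = 992/7
σ² = (992/7)/7 = 992/49

σ = √(992/49) ≈ 4.4994


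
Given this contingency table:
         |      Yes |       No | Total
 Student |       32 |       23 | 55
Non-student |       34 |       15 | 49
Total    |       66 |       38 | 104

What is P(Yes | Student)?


P(Yes | Student) = 32/(32+23) = 32/55

P(Yes|Student) = 32/55 ≈ 58.18%


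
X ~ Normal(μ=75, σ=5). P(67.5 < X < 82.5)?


z₁=(67.5-75)/5=-1.5, z₂=(82.5-75)/5=1.5
P = Φ(1.5) - Φ(-1.5) = 0.933193 - 0.066807 = 0.866386 ≈ 0.8664

P(67.5 < X < 82.5) ≈ 0.8664


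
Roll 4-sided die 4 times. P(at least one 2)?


P(no 2)^4 = (3/4)^4 = 81/256
P(≥1) = 1 - 81/256 = 175/256

P = 175/256 ≈ 68.36%


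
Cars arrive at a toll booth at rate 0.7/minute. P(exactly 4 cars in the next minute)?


Poisson(λ=0.7): P(X=4) = e^(-λ)×λ^k/k!
= e^(-0.7) × 0.7^4 / 4!
≈ 0.4965853038 × 0.2401 / 24 ≈ 0.004968

P(X=4) ≈ 0.004968 ≈ 0.50%


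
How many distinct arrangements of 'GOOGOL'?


Letters: 6, freq: {'G': 2, 'O': 3, 'L': 1}
6!/(2!×3!×1!) = 720/12 = 60

60


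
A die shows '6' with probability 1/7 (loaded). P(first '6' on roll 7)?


Geometric: P(X=7) = (1-p)^(k-1)×p = (6/7)^6×1/7 = 46656/823543

P(X=7) = 46656/823543 ≈ 5.67%


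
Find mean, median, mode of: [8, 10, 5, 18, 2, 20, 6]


Sorted: [2, 5, 6, 8, 10, 18, 20]
Mean = 69/7
Median = 8
Freq: {8: 1, 10: 1, 5: 1, 18: 1, 2: 1, 20: 1, 6: 1}
Mode: No mode

Mean=69/7, Median=8, Mode=No mode


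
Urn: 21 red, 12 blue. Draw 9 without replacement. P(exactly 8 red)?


Hypergeometric: C(21,8)×C(12,1)/C(33,9)
= 203490×12/38567100 = 40698/642785

P(X=8) = 40698/642785 ≈ 6.33%


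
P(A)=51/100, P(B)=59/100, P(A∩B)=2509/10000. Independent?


P(A)×P(B) = 3009/10000
P(A∩B) = 2509/10000
Not equal → NOT independent

No, not independent


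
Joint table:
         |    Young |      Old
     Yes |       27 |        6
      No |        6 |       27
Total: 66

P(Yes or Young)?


P(Yes∨Young) = P(Yes) + P(Young) - P(Yes∧Young)
= (33 + 33 - 27)/66 = 39/66 = 13/22

P = 13/22 ≈ 59.09%


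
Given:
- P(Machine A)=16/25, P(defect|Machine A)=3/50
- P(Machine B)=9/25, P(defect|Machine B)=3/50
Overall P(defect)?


P(B) = Σ P(B|Aᵢ)×P(Aᵢ)
  3/50×16/25 = 24/625
  3/50×9/25 = 27/1250
Sum = 3/50

P(defect) = 3/50 ≈ 6.00%


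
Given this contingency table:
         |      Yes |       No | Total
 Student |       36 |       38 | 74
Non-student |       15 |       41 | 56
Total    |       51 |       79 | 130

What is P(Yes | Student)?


P(Yes | Student) = 36/(36+38) = 36/74 = 18/37

P(Yes|Student) = 18/37 ≈ 48.65%


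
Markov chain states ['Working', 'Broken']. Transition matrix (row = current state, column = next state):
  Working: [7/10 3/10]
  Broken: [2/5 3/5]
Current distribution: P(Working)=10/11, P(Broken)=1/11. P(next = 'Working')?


P(next=Working) = Σᵢ P(now=i)×P(i→Working)
= 10/11×7/10 + 1/11×2/5
= 7/11 + 2/55 = 37/55

P = 37/55 ≈ 0.6727


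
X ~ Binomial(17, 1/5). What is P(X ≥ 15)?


P(X ≥ 15) = Σ P(X=i) for i=15..17
P(X=15) = 2176/762939453125
P(X=16) = 68/762939453125
P(X=17) = 1/762939453125
Sum = 449/152587890625

P(X ≥ 15) = 449/152587890625 ≈ 0.00%


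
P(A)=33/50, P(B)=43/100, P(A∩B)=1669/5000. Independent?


P(A)×P(B) = 1419/5000
P(A∩B) = 1669/5000
Not equal → NOT independent

No, not independent


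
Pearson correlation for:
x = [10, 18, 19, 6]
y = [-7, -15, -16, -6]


n=4, Σx=53, Σy=-44, Σxy=-680, Σx²=821, Σy²=566
r = (4×(-680) - 53×(-44))/√((4×821 - 53²)(4×566 - (-44)²))
= -388/√(475×328) = -388/√155800 ≈ -388/394.7151 ≈ -0.9830

r ≈ -0.9830


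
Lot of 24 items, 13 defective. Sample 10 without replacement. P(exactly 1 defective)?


Hypergeometric: C(13,1)×C(11,9)/C(24,10)
= 13×55/1961256 = 65/178296

P(X=1) = 65/178296 ≈ 0.04%


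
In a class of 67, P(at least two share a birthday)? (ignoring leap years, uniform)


P(all different) = Π(365-i)/365 for i=0..66
= 0.001560
P(match) = 1 - 0.001560 = 0.998440

P ≈ 0.9984 ≈ 99.84%


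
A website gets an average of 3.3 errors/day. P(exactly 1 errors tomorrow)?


Poisson(λ=3.3): P(X=1) = e^(-λ)×λ^k/k!
= e^(-3.3) × 3.3^1 / 1!
≈ 0.0368831674 × 3.3 / 1 ≈ 0.121714

P(X=1) ≈ 0.121714 ≈ 12.17%


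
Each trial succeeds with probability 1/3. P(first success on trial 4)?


Geometric: P(X=4) = (1-p)^(k-1)×p = (2/3)^3×1/3 = 8/81

P(X=4) = 8/81 ≈ 9.88%


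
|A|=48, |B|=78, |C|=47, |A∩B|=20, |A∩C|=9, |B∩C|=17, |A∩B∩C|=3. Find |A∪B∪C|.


|A∪B∪C| = 48+78+47-20-9-17+3 = 130

|A∪B∪C| = 130


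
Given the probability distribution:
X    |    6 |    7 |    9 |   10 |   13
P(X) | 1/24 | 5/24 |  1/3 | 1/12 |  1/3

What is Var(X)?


E[X] = 79/8
E[X²] = 827/8
Var(X) = E[X²] - (E[X])² = 827/8 - 6241/64 = 375/64

Var(X) = 375/64 ≈ 5.8594


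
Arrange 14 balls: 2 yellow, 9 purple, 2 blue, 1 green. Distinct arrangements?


14!/(2!×9!×2!×1!) = 60060

60060


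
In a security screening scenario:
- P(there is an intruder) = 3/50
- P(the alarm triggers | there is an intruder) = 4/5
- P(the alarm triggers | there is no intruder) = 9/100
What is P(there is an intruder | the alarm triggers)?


Using Bayes' theorem:
P(A|B) = P(B|A)·P(A) / P(B)

P(the alarm triggers) = 4/5 × 3/50 + 9/100 × 47/50
= 6/125 + 423/5000 = 663/5000

P(there is an intruder|the alarm triggers) = (6/125) / (663/5000) = 80/221

P(there is an intruder|the alarm triggers) = 80/221 ≈ 36.20%


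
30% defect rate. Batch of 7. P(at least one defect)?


P(all good) = (7/10)^7 = 823543/10000000
P(≥1 defect) = 9176457/10000000

P = 9176457/10000000 ≈ 91.76%


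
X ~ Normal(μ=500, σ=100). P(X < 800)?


z = (800-500)/100 = 3.0
P(Z < 3.0) = 0.9987

P(X < 800) ≈ 0.9987


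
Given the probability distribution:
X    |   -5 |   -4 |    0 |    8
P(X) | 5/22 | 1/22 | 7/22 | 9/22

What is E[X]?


E[X] = Σ x·P(X=x)
= (-5)×(5/22) + (-4)×(1/22) + (0)×(7/22) + (8)×(9/22)
= 43/22

E[X] = 43/22


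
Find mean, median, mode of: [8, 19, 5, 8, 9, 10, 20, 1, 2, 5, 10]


Sorted: [1, 2, 5, 5, 8, 8, 9, 10, 10, 19, 20]
Mean = 97/11
Median = 8
Freq: {8: 2, 19: 1, 5: 2, 9: 1, 10: 2, 20: 1, 1: 1, 2: 1}
Mode: [5, 8, 10]

Mean=97/11, Median=8, Mode=[5, 8, 10]


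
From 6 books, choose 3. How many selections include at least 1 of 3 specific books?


Complement: C(6,3) - C(3,3) = 20 - 1 = 19

19


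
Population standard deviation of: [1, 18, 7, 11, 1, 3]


Mean = 41/6
  (1-41/6)²=1225/36
  (18-41/6)²=4489/36
  (7-41/6)²=1/36
  (11-41/6)²=625/36
  (1-41/6)²=1225/36
  (3-41/6)²=529/36
Σ(x-μ)² = 1349/6
σ² = (1349/6)/6 = 1349/36

σ = √(1349/36) ≈ 6.1215


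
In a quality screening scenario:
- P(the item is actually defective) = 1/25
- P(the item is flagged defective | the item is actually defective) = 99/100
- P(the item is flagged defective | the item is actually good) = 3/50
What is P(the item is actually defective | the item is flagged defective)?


Using Bayes' theorem:
P(A|B) = P(B|A)·P(A) / P(B)

P(the item is flagged defective) = 99/100 × 1/25 + 3/50 × 24/25
= 99/2500 + 36/625 = 243/2500

P(the item is actually defective|the item is flagged defective) = (99/2500) / (243/2500) = 11/27

P(the item is actually defective|the item is flagged defective) = 11/27 ≈ 40.74%


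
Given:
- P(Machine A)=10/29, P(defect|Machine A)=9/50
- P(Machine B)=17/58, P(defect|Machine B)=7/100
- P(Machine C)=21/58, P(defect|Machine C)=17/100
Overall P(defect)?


P(B) = Σ P(B|Aᵢ)×P(Aᵢ)
  9/50×10/29 = 9/145
  7/100×17/58 = 119/5800
  17/100×21/58 = 357/5800
Sum = 209/1450

P(defect) = 209/1450 ≈ 14.41%


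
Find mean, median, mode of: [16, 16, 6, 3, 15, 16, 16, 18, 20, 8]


Sorted: [3, 6, 8, 15, 16, 16, 16, 16, 18, 20]
Mean = 134/10 = 67/5
Median = 16
Freq: {16: 4, 6: 1, 3: 1, 15: 1, 18: 1, 20: 1, 8: 1}
Mode: [16]

Mean=67/5, Median=16, Mode=16


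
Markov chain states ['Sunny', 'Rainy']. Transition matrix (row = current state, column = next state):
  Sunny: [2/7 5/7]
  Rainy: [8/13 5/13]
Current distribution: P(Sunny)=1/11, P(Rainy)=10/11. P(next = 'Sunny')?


P(next=Sunny) = Σᵢ P(now=i)×P(i→Sunny)
= 1/11×2/7 + 10/11×8/13
= 2/77 + 80/143 = 586/1001

P = 586/1001 ≈ 0.5854


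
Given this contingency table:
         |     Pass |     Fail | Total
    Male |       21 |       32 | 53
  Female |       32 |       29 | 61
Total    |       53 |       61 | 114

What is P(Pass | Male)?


P(Pass | Male) = 21/(21+32) = 21/53

P(Pass|Male) = 21/53 ≈ 39.62%


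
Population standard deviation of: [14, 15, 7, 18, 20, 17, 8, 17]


Mean = 116/8 = 29/2
  (14-29/2)²=1/4
  (15-29/2)²=1/4
  (7-29/2)²=225/4
  (18-29/2)²=49/4
  (20-29/2)²=121/4
  (17-29/2)²=25/4
  (8-29/2)²=169/4
  (17-29/2)²=25/4
Σ(x-μ)² = 154
σ² = 154/8 = 77/4

σ = √(77/4) ≈ 4.3875


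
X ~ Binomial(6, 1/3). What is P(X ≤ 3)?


P(X ≤ 3) = Σ P(X=i) for i=0..3
P(X=0) = 64/729
P(X=1) = 64/243
P(X=2) = 80/243
P(X=3) = 160/729
Sum = 656/729

P(X ≤ 3) = 656/729 ≈ 89.99%


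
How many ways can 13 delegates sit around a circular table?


Circular arrangements of 13 distinct objects: fix one position to break rotational symmetry.
(n-1)! = 12! = 479001600

479001600


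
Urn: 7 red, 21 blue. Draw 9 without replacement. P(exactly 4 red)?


Hypergeometric: C(7,4)×C(21,5)/C(28,9)
= 35×20349/6906900 = 6783/65780

P(X=4) = 6783/65780 ≈ 10.31%


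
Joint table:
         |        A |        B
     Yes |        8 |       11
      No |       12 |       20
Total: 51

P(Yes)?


P(Yes) = (8+11)/51 = 19/51

P(Yes) = 19/51 ≈ 37.25%


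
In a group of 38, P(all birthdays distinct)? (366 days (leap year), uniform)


P(all different) = Π(366-i)/366 for i=0..37
= (366/366)×(365/366)×...×(329/366)
= 0.136703

P ≈ 0.1367 ≈ 13.67%


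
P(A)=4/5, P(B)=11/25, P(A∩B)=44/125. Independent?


P(A)×P(B) = 44/125
P(A∩B) = 44/125
Equal ✓ → Independent

Yes, independent


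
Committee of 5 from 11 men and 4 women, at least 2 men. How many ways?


Count by #men:
  2M,3W: C(11,2)×C(4,3)=220
  3M,2W: C(11,3)×C(4,2)=990
  4M,1W: C(11,4)×C(4,1)=1320
  5M,0W: C(11,5)×C(4,0)=462
Total = 2992

2992


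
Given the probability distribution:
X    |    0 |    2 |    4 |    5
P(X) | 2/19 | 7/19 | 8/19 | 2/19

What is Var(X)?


E[X] = 56/19
E[X²] = 206/19
Var(X) = E[X²] - (E[X])² = 206/19 - 3136/361 = 778/361

Var(X) = 778/361 ≈ 2.1551


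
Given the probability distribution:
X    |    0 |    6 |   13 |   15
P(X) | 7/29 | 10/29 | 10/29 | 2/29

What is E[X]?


E[X] = Σ x·P(X=x)
= (0)×(7/29) + (6)×(10/29) + (13)×(10/29) + (15)×(2/29)
= 220/29

E[X] = 220/29


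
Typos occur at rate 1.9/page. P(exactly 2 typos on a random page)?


Poisson(λ=1.9): P(X=2) = e^(-λ)×λ^k/k!
= e^(-1.9) × 1.9^2 / 2!
≈ 0.1495686192 × 3.61 / 2 ≈ 0.269971

P(X=2) ≈ 0.269971 ≈ 27.00%


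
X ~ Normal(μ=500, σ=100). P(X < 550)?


z = (550-500)/100 = 0.5
P(Z < 0.5) = 0.6915

P(X < 550) ≈ 0.6915


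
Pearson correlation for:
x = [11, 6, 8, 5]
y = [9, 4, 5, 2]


n=4, Σx=30, Σy=20, Σxy=173, Σx²=246, Σy²=126
r = (4×173 - 30×20)/√((4×246 - 30²)(4×126 - 20²))
= 92/√(84×104) = 92/√8736 ≈ 92/93.4666 ≈ 0.9843

r ≈ 0.9843


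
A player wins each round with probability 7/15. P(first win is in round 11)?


Geometric: P(X=11) = (1-p)^(k-1)×p = (8/15)^10×7/15 = 7516192768/8649755859375

P(X=11) = 7516192768/8649755859375 ≈ 0.09%


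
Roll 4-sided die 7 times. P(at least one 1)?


P(no 1)^7 = (3/4)^7 = 2187/16384
P(≥1) = 1 - 2187/16384 = 14197/16384

P = 14197/16384 ≈ 86.65%


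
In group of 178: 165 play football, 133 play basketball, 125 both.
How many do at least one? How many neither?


|A∪B| = 165+133-125 = 173
Neither = 178-173 = 5

At least one: 173; Neither: 5


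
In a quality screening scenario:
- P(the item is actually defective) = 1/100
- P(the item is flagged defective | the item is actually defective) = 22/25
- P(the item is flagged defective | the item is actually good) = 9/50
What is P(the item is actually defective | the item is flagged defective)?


Using Bayes' theorem:
P(A|B) = P(B|A)·P(A) / P(B)

P(the item is flagged defective) = 22/25 × 1/100 + 9/50 × 99/100
= 11/1250 + 891/5000 = 187/1000

P(the item is actually defective|the item is flagged defective) = (11/1250) / (187/1000) = 4/85

P(the item is actually defective|the item is flagged defective) = 4/85 ≈ 4.71%


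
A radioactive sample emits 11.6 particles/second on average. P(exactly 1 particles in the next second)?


Poisson(λ=11.6): P(X=1) = e^(-λ)×λ^k/k!
= e^(-11.6) × 11.6^1 / 1!
≈ 9.166087736e-06 × 11.6 / 1 ≈ 0.000106

P(X=1) ≈ 0.000106 ≈ 0.01%


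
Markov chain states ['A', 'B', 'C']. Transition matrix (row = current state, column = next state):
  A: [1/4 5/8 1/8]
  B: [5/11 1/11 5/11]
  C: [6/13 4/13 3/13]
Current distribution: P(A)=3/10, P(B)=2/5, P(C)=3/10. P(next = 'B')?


P(next=B) = Σᵢ P(now=i)×P(i→B)
= 3/10×5/8 + 2/5×1/11 + 3/10×4/13
= 3/16 + 2/55 + 6/65 = 3617/11440

P = 3617/11440 ≈ 0.3162


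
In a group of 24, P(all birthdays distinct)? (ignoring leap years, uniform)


P(all different) = Π(365-i)/365 for i=0..23
= (365/365)×(364/365)×...×(342/365)
= 0.461656

P ≈ 0.4617 ≈ 46.17%


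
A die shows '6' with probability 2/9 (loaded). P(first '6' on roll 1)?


Geometric: P(X=1) = (1-p)^(k-1)×p = (7/9)^0×2/9 = 2/9

P(X=1) = 2/9 ≈ 22.22%


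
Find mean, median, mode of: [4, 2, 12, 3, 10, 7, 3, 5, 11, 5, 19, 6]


Sorted: [2, 3, 3, 4, 5, 5, 6, 7, 10, 11, 12, 19]
Mean = 87/12 = 29/4
Median = 11/2
Freq: {4: 1, 2: 1, 12: 1, 3: 2, 10: 1, 7: 1, 5: 2, 11: 1, 19: 1, 6: 1}
Mode: [3, 5]

Mean=29/4, Median=11/2, Mode=[3, 5]


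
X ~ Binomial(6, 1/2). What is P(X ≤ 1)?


P(X ≤ 1) = Σ P(X=i) for i=0..1
P(X=0) = 1/64
P(X=1) = 3/32
Sum = 7/64

P(X ≤ 1) = 7/64 ≈ 10.94%


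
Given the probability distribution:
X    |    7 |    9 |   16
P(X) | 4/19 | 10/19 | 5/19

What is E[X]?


E[X] = Σ x·P(X=x)
= (7)×(4/19) + (9)×(10/19) + (16)×(5/19)
= 198/19

E[X] = 198/19


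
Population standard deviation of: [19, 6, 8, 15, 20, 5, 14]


Mean = 87/7
  (19-87/7)²=2116/49
  (6-87/7)²=2025/49
  (8-87/7)²=961/49
  (15-87/7)²=324/49
  (20-87/7)²=2809/49
  (5-87/7)²=2704/49
  (14-87/7)²=121/49
Σ(x-μ)² = 1580/7
σ² = (1580/7)/7 = 1580/49

σ = √(1580/49) ≈ 5.6785


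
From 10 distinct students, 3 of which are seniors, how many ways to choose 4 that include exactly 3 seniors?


Choose 3 of the 3 seniors and 1 of the other 7 students:
C(3,3)×C(7,1) = 1×7 = 7

7


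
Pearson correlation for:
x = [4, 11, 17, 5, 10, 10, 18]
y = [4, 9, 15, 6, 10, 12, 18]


n=7, Σx=75, Σy=74, Σxy=944, Σx²=975, Σy²=926
r = (7×944 - 75×74)/√((7×975 - 75²)(7×926 - 74²))
= 1058/√(1200×1006) = 1058/√1207200 ≈ 1058/1098.7265 ≈ 0.9629

r ≈ 0.9629


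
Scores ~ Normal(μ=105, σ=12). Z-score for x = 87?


z = (x - μ)/σ = (87 - 105)/12 = -1.5

z = -1.5


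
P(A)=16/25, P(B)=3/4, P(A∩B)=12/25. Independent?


P(A)×P(B) = 12/25
P(A∩B) = 12/25
Equal ✓ → Independent

Yes, independent


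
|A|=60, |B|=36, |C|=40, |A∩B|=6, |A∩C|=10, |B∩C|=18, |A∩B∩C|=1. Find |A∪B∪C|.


|A∪B∪C| = 60+36+40-6-10-18+1 = 103

|A∪B∪C| = 103


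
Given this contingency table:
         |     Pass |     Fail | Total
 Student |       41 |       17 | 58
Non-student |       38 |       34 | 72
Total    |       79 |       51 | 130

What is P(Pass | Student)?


P(Pass | Student) = 41/(41+17) = 41/58

P(Pass|Student) = 41/58 ≈ 70.69%


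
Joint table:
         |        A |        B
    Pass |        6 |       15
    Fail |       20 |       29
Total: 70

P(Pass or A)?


P(Pass∨A) = P(Pass) + P(A) - P(Pass∧A)
= (21 + 26 - 6)/70 = 41/70

P = 41/70 ≈ 58.57%


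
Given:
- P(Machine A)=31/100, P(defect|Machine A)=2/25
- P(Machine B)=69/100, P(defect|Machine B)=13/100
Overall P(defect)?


P(B) = Σ P(B|Aᵢ)×P(Aᵢ)
  2/25×31/100 = 31/1250
  13/100×69/100 = 897/10000
Sum = 229/2000

P(defect) = 229/2000 ≈ 11.45%


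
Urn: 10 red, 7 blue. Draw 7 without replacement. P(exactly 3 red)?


Hypergeometric: C(10,3)×C(7,4)/C(17,7)
= 120×35/19448 = 525/2431

P(X=3) = 525/2431 ≈ 21.60%


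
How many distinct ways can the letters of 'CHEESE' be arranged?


Letters: 6, freq: {'C': 1, 'H': 1, 'E': 3, 'S': 1}
6!/(1!×1!×3!×1!) = 720/6 = 120

120


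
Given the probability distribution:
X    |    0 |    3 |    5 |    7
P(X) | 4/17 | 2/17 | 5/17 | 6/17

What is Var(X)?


E[X] = 73/17
E[X²] = 437/17
Var(X) = E[X²] - (E[X])² = 437/17 - 5329/289 = 2100/289

Var(X) = 2100/289 ≈ 7.2664


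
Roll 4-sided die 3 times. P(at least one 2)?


P(no 2)^3 = (3/4)^3 = 27/64
P(≥1) = 1 - 27/64 = 37/64

P = 37/64 ≈ 57.81%


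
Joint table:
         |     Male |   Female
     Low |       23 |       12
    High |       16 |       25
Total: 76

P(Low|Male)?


P(Low|Male) = 23/(23+16) = 23/39

P = 23/39 ≈ 58.97%


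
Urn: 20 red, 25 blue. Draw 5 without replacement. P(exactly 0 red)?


Hypergeometric: C(20,0)×C(25,5)/C(45,5)
= 1×53130/1221759 = 230/5289

P(X=0) = 230/5289 ≈ 4.35%


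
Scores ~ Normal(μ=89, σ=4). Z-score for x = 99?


z = (x - μ)/σ = (99 - 89)/4 = 2.5

z = 2.5


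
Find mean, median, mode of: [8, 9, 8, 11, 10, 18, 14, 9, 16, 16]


Sorted: [8, 8, 9, 9, 10, 11, 14, 16, 16, 18]
Mean = 119/10
Median = 21/2
Freq: {8: 2, 9: 2, 11: 1, 10: 1, 18: 1, 14: 1, 16: 2}
Mode: [8, 9, 16]

Mean=119/10, Median=21/2, Mode=[8, 9, 16]


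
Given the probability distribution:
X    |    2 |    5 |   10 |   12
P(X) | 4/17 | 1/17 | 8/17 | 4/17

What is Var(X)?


E[X] = 141/17
E[X²] = 1417/17
Var(X) = E[X²] - (E[X])² = 1417/17 - 19881/289 = 4208/289

Var(X) = 4208/289 ≈ 14.5606


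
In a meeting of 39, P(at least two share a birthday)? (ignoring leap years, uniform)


P(all different) = Π(365-i)/365 for i=0..38
= 0.121780
P(match) = 1 - 0.121780 = 0.878220

P ≈ 0.8782 ≈ 87.82%


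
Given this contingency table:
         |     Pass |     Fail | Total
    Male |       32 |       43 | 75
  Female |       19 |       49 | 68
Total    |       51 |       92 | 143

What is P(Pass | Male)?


P(Pass | Male) = 32/(32+43) = 32/75

P(Pass|Male) = 32/75 ≈ 42.67%


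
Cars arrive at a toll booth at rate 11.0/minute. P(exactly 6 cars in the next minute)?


Poisson(λ=11.0): P(X=6) = e^(-λ)×λ^k/k!
= e^(-11.0) × 11.0^6 / 6!
≈ 1.670170079e-05 × 1771561 / 720 ≈ 0.041095

P(X=6) ≈ 0.041095 ≈ 4.11%
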